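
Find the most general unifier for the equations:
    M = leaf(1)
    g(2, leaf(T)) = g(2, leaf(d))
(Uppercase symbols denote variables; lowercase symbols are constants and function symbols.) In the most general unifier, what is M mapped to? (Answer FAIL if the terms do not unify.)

Bind M := leaf(1); no other remaining equation mentions M.
Decompose g/2: 2 = 2,  leaf(T) = leaf(d).
Delete trivial equation 2 = 2.
Decompose leaf/1: T = d.
Bind T := d.
MGU = { M := leaf(1), T := d }, so M := leaf(1).

leaf(1)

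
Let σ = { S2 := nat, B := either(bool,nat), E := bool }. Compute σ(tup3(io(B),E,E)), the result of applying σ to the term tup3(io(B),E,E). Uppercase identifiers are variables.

tup3(io(either(bool,nat)),bool,bool)

Replace each occurrence of B with either(bool,nat).
Replace each occurrence of E with bool.
Result: tup3(io(either(bool,nat)),bool,bool).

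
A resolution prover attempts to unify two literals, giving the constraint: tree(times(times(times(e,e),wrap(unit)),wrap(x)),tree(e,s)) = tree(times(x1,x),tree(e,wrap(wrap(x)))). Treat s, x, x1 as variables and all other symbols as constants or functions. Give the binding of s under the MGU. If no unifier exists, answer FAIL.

FAIL

Decompose tree/2: times(times(times(e,e),wrap(unit)),wrap(x)) = times(x1,x),  tree(e,s) = tree(e,wrap(wrap(x))).
Decompose times/2: times(times(e,e),wrap(unit)) = x1,  wrap(x) = x.
Bind x1 := times(times(e,e),wrap(unit)); no other remaining equation mentions x1.
Occurs check fails: x occurs in wrap(x); the equation x = wrap(x) has no finite solution.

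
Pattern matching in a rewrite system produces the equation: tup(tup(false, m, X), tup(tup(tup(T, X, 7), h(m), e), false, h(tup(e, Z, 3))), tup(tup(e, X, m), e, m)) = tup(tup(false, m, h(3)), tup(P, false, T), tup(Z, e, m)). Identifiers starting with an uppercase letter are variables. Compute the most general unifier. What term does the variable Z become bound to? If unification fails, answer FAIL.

tup(e, h(3), m)

Decompose tup/3: tup(false, m, X) = tup(false, m, h(3)),  tup(tup(tup(T, X, 7), h(m), e), false, h(tup(e, Z, 3))) = tup(P, false, T),  tup(tup(e, X, m), e, m) = tup(Z, e, m).
Decompose tup/3: false = false,  m = m,  X = h(3).
Delete trivial equation false = false.
Delete trivial equation m = m.
Bind X := h(3); substituting into the remaining equations gives: tup(tup(tup(T, h(3), 7), h(m), e), false, h(tup(e, Z, 3))) = tup(P, false, T),  tup(tup(e, h(3), m), e, m) = tup(Z, e, m).
Decompose tup/3: tup(tup(T, h(3), 7), h(m), e) = P,  false = false,  h(tup(e, Z, 3)) = T.
Bind P := tup(tup(T, h(3), 7), h(m), e); no other remaining equation mentions P.
Delete trivial equation false = false.
Bind T := h(tup(e, Z, 3)); no other remaining equation mentions T. Substituting into the earlier binding gives P := tup(tup(h(tup(e, Z, 3)), h(3), 7), h(m), e).
Decompose tup/3: tup(e, h(3), m) = Z,  e = e,  m = m.
Bind Z := tup(e, h(3), m); no other remaining equation mentions Z. Substituting into the earlier bindings gives P := tup(tup(h(tup(e, tup(e, h(3), m), 3)), h(3), 7), h(m), e), T := h(tup(e, tup(e, h(3), m), 3)).
Delete trivial equation e = e.
Delete trivial equation m = m.
MGU = { X := h(3), P := tup(tup(h(tup(e, tup(e, h(3), m), 3)), h(3), 7), h(m), e), T := h(tup(e, tup(e, h(3), m), 3)), Z := tup(e, h(3), m) }, so Z := tup(e, h(3), m).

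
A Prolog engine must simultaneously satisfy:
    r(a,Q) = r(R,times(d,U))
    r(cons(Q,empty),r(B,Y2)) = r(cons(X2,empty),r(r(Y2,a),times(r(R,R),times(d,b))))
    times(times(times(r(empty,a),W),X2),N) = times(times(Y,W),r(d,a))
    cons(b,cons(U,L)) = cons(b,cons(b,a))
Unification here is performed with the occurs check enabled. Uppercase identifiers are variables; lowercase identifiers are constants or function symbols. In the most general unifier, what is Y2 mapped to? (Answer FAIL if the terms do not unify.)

times(r(a,a),times(d,b))

Decompose r/2: a = R,  Q = times(d,U).
Bind R := a; substituting into the one remaining equation that mentions R gives: r(cons(Q,empty),r(B,Y2)) = r(cons(X2,empty),r(r(Y2,a),times(r(a,a),times(d,b)))).
Bind Q := times(d,U); substituting into the one remaining equation that mentions Q gives: r(cons(times(d,U),empty),r(B,Y2)) = r(cons(X2,empty),r(r(Y2,a),times(r(a,a),times(d,b)))).
Decompose r/2: cons(times(d,U),empty) = cons(X2,empty),  r(B,Y2) = r(r(Y2,a),times(r(a,a),times(d,b))).
Decompose cons/2: times(d,U) = X2,  empty = empty.
Bind X2 := times(d,U); substituting into the one remaining equation that mentions X2 gives: times(times(times(r(empty,a),W),times(d,U)),N) = times(times(Y,W),r(d,a)).
Delete trivial equation empty = empty.
Decompose r/2: B = r(Y2,a),  Y2 = times(r(a,a),times(d,b)).
Bind B := r(Y2,a); no other remaining equation mentions B.
Bind Y2 := times(r(a,a),times(d,b)); no other remaining equation mentions Y2. Substituting into the earlier binding gives B := r(times(r(a,a),times(d,b)),a).
Decompose times/2: times(times(r(empty,a),W),times(d,U)) = times(Y,W),  N = r(d,a).
Decompose times/2: times(r(empty,a),W) = Y,  times(d,U) = W.
Bind Y := times(r(empty,a),W); no other remaining equation mentions Y.
Bind W := times(d,U); no other remaining equation mentions W. Substituting into the earlier binding gives Y := times(r(empty,a),times(d,U)).
Bind N := r(d,a); no other remaining equation mentions N.
Decompose cons/2: b = b,  cons(U,L) = cons(b,a).
Delete trivial equation b = b.
Decompose cons/2: U = b,  L = a.
Bind U := b; no other remaining equation mentions U. Substituting into the earlier bindings gives Q := times(d,b), X2 := times(d,b), Y := times(r(empty,a),times(d,b)), W := times(d,b).
Bind L := a.
MGU = { R -> a, Q -> times(d,b), X2 -> times(d,b), B -> r(times(r(a,a),times(d,b)),a), Y2 -> times(r(a,a),times(d,b)), Y -> times(r(empty,a),times(d,b)), W -> times(d,b), N -> r(d,a), U -> b, L -> a }, so Y2 -> times(r(a,a),times(d,b)).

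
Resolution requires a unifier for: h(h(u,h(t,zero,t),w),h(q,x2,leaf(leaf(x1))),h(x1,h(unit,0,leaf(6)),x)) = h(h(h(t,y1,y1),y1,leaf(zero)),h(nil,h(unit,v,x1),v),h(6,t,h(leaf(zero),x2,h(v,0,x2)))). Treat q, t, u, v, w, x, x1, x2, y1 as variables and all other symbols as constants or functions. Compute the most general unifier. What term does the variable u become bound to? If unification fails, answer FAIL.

Decompose h/3: h(u,h(t,zero,t),w) = h(h(t,y1,y1),y1,leaf(zero)),  h(q,x2,leaf(leaf(x1))) = h(nil,h(unit,v,x1),v),  h(x1,h(unit,0,leaf(6)),x) = h(6,t,h(leaf(zero),x2,h(v,0,x2))).
Decompose h/3: u = h(t,y1,y1),  h(t,zero,t) = y1,  w = leaf(zero).
Bind u := h(t,y1,y1); no other remaining equation mentions u.
Bind y1 := h(t,zero,t); no other remaining equation mentions y1. Substituting into the earlier binding gives u := h(t,h(t,zero,t),h(t,zero,t)).
Bind w := leaf(zero); no other remaining equation mentions w.
Decompose h/3: q = nil,  x2 = h(unit,v,x1),  leaf(leaf(x1)) = v.
Bind q := nil; no other remaining equation mentions q.
Bind x2 := h(unit,v,x1); substituting into the one remaining equation that mentions x2 gives: h(x1,h(unit,0,leaf(6)),x) = h(6,t,h(leaf(zero),h(unit,v,x1),h(v,0,h(unit,v,x1)))).
Bind v := leaf(leaf(x1)); substituting into the remaining equation gives: h(x1,h(unit,0,leaf(6)),x) = h(6,t,h(leaf(zero),h(unit,leaf(leaf(x1)),x1),h(leaf(leaf(x1)),0,h(unit,leaf(leaf(x1)),x1)))). Substituting into the earlier binding gives x2 := h(unit,leaf(leaf(x1)),x1).
Decompose h/3: x1 = 6,  h(unit,0,leaf(6)) = t,  x = h(leaf(zero),h(unit,leaf(leaf(x1)),x1),h(leaf(leaf(x1)),0,h(unit,leaf(leaf(x1)),x1))).
Bind x1 := 6; substituting into the one remaining equation that mentions x1 gives: x = h(leaf(zero),h(unit,leaf(leaf(6)),6),h(leaf(leaf(6)),0,h(unit,leaf(leaf(6)),6))). Substituting into the earlier bindings gives x2 := h(unit,leaf(leaf(6)),6), v := leaf(leaf(6)).
Bind t := h(unit,0,leaf(6)); no other remaining equation mentions t. Substituting into the earlier bindings gives u := h(h(unit,0,leaf(6)),h(h(unit,0,leaf(6)),zero,h(unit,0,leaf(6))),h(h(unit,0,leaf(6)),zero,h(unit,0,leaf(6)))), y1 := h(h(unit,0,leaf(6)),zero,h(unit,0,leaf(6))).
Bind x := h(leaf(zero),h(unit,leaf(leaf(6)),6),h(leaf(leaf(6)),0,h(unit,leaf(leaf(6)),6))).
MGU = { u := h(h(unit,0,leaf(6)),h(h(unit,0,leaf(6)),zero,h(unit,0,leaf(6))),h(h(unit,0,leaf(6)),zero,h(unit,0,leaf(6)))), y1 := h(h(unit,0,leaf(6)),zero,h(unit,0,leaf(6))), w := leaf(zero), q := nil, x2 := h(unit,leaf(leaf(6)),6), v := leaf(leaf(6)), x1 := 6, t := h(unit,0,leaf(6)), x := h(leaf(zero),h(unit,leaf(leaf(6)),6),h(leaf(leaf(6)),0,h(unit,leaf(leaf(6)),6))) }, so u := h(h(unit,0,leaf(6)),h(h(unit,0,leaf(6)),zero,h(unit,0,leaf(6))),h(h(unit,0,leaf(6)),zero,h(unit,0,leaf(6)))).

h(h(unit,0,leaf(6)),h(h(unit,0,leaf(6)),zero,h(unit,0,leaf(6))),h(h(unit,0,leaf(6)),zero,h(unit,0,leaf(6))))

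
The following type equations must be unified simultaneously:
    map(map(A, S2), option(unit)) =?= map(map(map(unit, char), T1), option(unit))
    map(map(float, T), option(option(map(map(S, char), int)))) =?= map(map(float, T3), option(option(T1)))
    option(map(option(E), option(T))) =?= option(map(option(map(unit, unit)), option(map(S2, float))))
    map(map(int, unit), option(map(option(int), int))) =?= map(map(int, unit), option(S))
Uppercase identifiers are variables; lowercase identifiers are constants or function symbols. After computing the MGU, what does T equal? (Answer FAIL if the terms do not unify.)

map(map(map(map(option(int), int), char), int), float)

Decompose map/2: map(A, S2) =?= map(map(unit, char), T1),  option(unit) =?= option(unit).
Decompose map/2: A =?= map(unit, char),  S2 =?= T1.
Bind A := map(unit, char); no other remaining equation mentions A.
Bind S2 := T1; substituting into the one remaining equation that mentions S2 gives: option(map(option(E), option(T))) =?= option(map(option(map(unit, unit)), option(map(T1, float)))).
Delete trivial equation option(unit) =?= option(unit).
Decompose map/2: map(float, T) =?= map(float, T3),  option(option(map(map(S, char), int))) =?= option(option(T1)).
Decompose map/2: float =?= float,  T =?= T3.
Delete trivial equation float =?= float.
Bind T := T3; substituting into the one remaining equation that mentions T gives: option(map(option(E), option(T3))) =?= option(map(option(map(unit, unit)), option(map(T1, float)))).
Decompose option/1: option(map(map(S, char), int)) =?= option(T1).
Decompose option/1: map(map(S, char), int) =?= T1.
Bind T1 := map(map(S, char), int); substituting into the one remaining equation that mentions T1 gives: option(map(option(E), option(T3))) =?= option(map(option(map(unit, unit)), option(map(map(map(S, char), int), float)))). Substituting into the earlier binding gives S2 := map(map(S, char), int).
Decompose option/1: map(option(E), option(T3)) =?= map(option(map(unit, unit)), option(map(map(map(S, char), int), float))).
Decompose map/2: option(E) =?= option(map(unit, unit)),  option(T3) =?= option(map(map(map(S, char), int), float)).
Decompose option/1: E =?= map(unit, unit).
Bind E := map(unit, unit); no other remaining equation mentions E.
Decompose option/1: T3 =?= map(map(map(S, char), int), float).
Bind T3 := map(map(map(S, char), int), float); no other remaining equation mentions T3. Substituting into the earlier binding gives T := map(map(map(S, char), int), float).
Decompose map/2: map(int, unit) =?= map(int, unit),  option(map(option(int), int)) =?= option(S).
Delete trivial equation map(int, unit) =?= map(int, unit).
Decompose option/1: map(option(int), int) =?= S.
Bind S := map(option(int), int). Substituting into the earlier bindings gives S2 := map(map(map(option(int), int), char), int), T := map(map(map(map(option(int), int), char), int), float), T1 := map(map(map(option(int), int), char), int), T3 := map(map(map(map(option(int), int), char), int), float).
MGU = { A ↦ map(unit, char), S2 ↦ map(map(map(option(int), int), char), int), T ↦ map(map(map(map(option(int), int), char), int), float), T1 ↦ map(map(map(option(int), int), char), int), E ↦ map(unit, unit), T3 ↦ map(map(map(map(option(int), int), char), int), float), S ↦ map(option(int), int) }, so T ↦ map(map(map(map(option(int), int), char), int), float).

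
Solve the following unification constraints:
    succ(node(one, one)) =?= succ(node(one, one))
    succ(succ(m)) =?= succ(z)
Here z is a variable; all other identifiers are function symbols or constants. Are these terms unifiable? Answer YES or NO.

YES

Delete trivial equation succ(node(one, one)) =?= succ(node(one, one)).
Decompose succ/1: succ(m) =?= z.
Bind z := succ(m).
No equations remain and no clash or occurs-check failure arose, so a unifier exists.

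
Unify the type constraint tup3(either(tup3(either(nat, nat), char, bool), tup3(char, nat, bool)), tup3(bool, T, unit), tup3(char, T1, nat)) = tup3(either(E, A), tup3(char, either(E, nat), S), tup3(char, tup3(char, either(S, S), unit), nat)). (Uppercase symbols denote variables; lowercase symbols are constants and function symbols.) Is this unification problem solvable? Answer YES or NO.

Decompose tup3/3: either(tup3(either(nat, nat), char, bool), tup3(char, nat, bool)) = either(E, A),  tup3(bool, T, unit) = tup3(char, either(E, nat), S),  tup3(char, T1, nat) = tup3(char, tup3(char, either(S, S), unit), nat).
Decompose either/2: tup3(either(nat, nat), char, bool) = E,  tup3(char, nat, bool) = A.
Bind E := tup3(either(nat, nat), char, bool); substituting into the one remaining equation that mentions E gives: tup3(bool, T, unit) = tup3(char, either(tup3(either(nat, nat), char, bool), nat), S).
Bind A := tup3(char, nat, bool); no other remaining equation mentions A.
Decompose tup3/3: bool = char,  T = either(tup3(either(nat, nat), char, bool), nat),  unit = S.
Clash: constants bool and char differ; no unifier exists.

NO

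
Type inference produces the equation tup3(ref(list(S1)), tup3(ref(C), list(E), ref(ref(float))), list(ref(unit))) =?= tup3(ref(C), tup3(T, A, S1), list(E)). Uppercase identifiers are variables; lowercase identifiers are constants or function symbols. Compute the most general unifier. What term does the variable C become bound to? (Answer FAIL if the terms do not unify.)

list(ref(ref(float)))

Decompose tup3/3: ref(list(S1)) =?= ref(C),  tup3(ref(C), list(E), ref(ref(float))) =?= tup3(T, A, S1),  list(ref(unit)) =?= list(E).
Decompose ref/1: list(S1) =?= C.
Bind C := list(S1); substituting into the one remaining equation that mentions C gives: tup3(ref(list(S1)), list(E), ref(ref(float))) =?= tup3(T, A, S1).
Decompose tup3/3: ref(list(S1)) =?= T,  list(E) =?= A,  ref(ref(float)) =?= S1.
Bind T := ref(list(S1)); no other remaining equation mentions T.
Bind A := list(E); no other remaining equation mentions A.
Bind S1 := ref(ref(float)); no other remaining equation mentions S1. Substituting into the earlier bindings gives C := list(ref(ref(float))), T := ref(list(ref(ref(float)))).
Decompose list/1: ref(unit) =?= E.
Bind E := ref(unit). Substituting into the earlier binding gives A := list(ref(unit)).
MGU = { C := list(ref(ref(float))), T := ref(list(ref(ref(float)))), A := list(ref(unit)), S1 := ref(ref(float)), E := ref(unit) }, so C := list(ref(ref(float))).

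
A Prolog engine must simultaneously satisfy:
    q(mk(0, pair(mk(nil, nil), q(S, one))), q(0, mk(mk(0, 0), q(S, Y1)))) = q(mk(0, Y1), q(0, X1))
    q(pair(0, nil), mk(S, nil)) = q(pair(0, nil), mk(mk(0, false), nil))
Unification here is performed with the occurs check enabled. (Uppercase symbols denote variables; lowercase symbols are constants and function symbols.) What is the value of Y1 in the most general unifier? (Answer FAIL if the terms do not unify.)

Decompose q/2: mk(0, pair(mk(nil, nil), q(S, one))) = mk(0, Y1),  q(0, mk(mk(0, 0), q(S, Y1))) = q(0, X1).
Decompose mk/2: 0 = 0,  pair(mk(nil, nil), q(S, one)) = Y1.
Delete trivial equation 0 = 0.
Bind Y1 := pair(mk(nil, nil), q(S, one)); substituting into the one remaining equation that mentions Y1 gives: q(0, mk(mk(0, 0), q(S, pair(mk(nil, nil), q(S, one))))) = q(0, X1).
Decompose q/2: 0 = 0,  mk(mk(0, 0), q(S, pair(mk(nil, nil), q(S, one)))) = X1.
Delete trivial equation 0 = 0.
Bind X1 := mk(mk(0, 0), q(S, pair(mk(nil, nil), q(S, one)))); no other remaining equation mentions X1.
Decompose q/2: pair(0, nil) = pair(0, nil),  mk(S, nil) = mk(mk(0, false), nil).
Delete trivial equation pair(0, nil) = pair(0, nil).
Decompose mk/2: S = mk(0, false),  nil = nil.
Bind S := mk(0, false); no other remaining equation mentions S. Substituting into the earlier bindings gives Y1 := pair(mk(nil, nil), q(mk(0, false), one)), X1 := mk(mk(0, 0), q(mk(0, false), pair(mk(nil, nil), q(mk(0, false), one)))).
Delete trivial equation nil = nil.
MGU = { Y1 = pair(mk(nil, nil), q(mk(0, false), one)), X1 = mk(mk(0, 0), q(mk(0, false), pair(mk(nil, nil), q(mk(0, false), one)))), S = mk(0, false) }, so Y1 = pair(mk(nil, nil), q(mk(0, false), one)).

pair(mk(nil, nil), q(mk(0, false), one))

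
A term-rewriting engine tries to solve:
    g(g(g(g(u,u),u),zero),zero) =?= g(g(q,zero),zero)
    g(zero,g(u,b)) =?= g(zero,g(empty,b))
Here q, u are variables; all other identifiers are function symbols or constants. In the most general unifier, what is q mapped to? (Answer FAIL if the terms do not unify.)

g(g(empty,empty),empty)

Decompose g/2: g(g(g(u,u),u),zero) =?= g(q,zero),  zero =?= zero.
Decompose g/2: g(g(u,u),u) =?= q,  zero =?= zero.
Bind q := g(g(u,u),u); no other remaining equation mentions q.
Delete trivial equation zero =?= zero.
Delete trivial equation zero =?= zero.
Decompose g/2: zero =?= zero,  g(u,b) =?= g(empty,b).
Delete trivial equation zero =?= zero.
Decompose g/2: u =?= empty,  b =?= b.
Bind u := empty; no other remaining equation mentions u. Substituting into the earlier binding gives q := g(g(empty,empty),empty).
Delete trivial equation b =?= b.
MGU = { q := g(g(empty,empty),empty), u := empty }, so q := g(g(empty,empty),empty).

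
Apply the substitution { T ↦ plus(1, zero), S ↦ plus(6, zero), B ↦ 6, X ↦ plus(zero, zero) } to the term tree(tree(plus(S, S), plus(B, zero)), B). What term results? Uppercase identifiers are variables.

tree(tree(plus(plus(6, zero), plus(6, zero)), plus(6, zero)), 6)

Replace each occurrence of S with plus(6, zero).
Replace each occurrence of B with 6.
Result: tree(tree(plus(plus(6, zero), plus(6, zero)), plus(6, zero)), 6).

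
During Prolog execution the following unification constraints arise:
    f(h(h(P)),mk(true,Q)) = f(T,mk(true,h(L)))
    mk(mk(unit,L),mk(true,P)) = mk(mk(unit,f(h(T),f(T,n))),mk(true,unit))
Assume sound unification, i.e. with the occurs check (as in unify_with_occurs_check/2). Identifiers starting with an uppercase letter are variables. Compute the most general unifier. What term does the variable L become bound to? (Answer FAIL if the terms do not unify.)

Decompose f/2: h(h(P)) = T,  mk(true,Q) = mk(true,h(L)).
Bind T := h(h(P)); substituting into the one remaining equation that mentions T gives: mk(mk(unit,L),mk(true,P)) = mk(mk(unit,f(h(h(h(P))),f(h(h(P)),n))),mk(true,unit)).
Decompose mk/2: true = true,  Q = h(L).
Delete trivial equation true = true.
Bind Q := h(L); no other remaining equation mentions Q.
Decompose mk/2: mk(unit,L) = mk(unit,f(h(h(h(P))),f(h(h(P)),n))),  mk(true,P) = mk(true,unit).
Decompose mk/2: unit = unit,  L = f(h(h(h(P))),f(h(h(P)),n)).
Delete trivial equation unit = unit.
Bind L := f(h(h(h(P))),f(h(h(P)),n)); no other remaining equation mentions L. Substituting into the earlier binding gives Q := h(f(h(h(h(P))),f(h(h(P)),n))).
Decompose mk/2: true = true,  P = unit.
Delete trivial equation true = true.
Bind P := unit. Substituting into the earlier bindings gives T := h(h(unit)), Q := h(f(h(h(h(unit))),f(h(h(unit)),n))), L := f(h(h(h(unit))),f(h(h(unit)),n)).
MGU = { T = h(h(unit)), Q = h(f(h(h(h(unit))),f(h(h(unit)),n))), L = f(h(h(h(unit))),f(h(h(unit)),n)), P = unit }, so L = f(h(h(h(unit))),f(h(h(unit)),n)).

f(h(h(h(unit))),f(h(h(unit)),n))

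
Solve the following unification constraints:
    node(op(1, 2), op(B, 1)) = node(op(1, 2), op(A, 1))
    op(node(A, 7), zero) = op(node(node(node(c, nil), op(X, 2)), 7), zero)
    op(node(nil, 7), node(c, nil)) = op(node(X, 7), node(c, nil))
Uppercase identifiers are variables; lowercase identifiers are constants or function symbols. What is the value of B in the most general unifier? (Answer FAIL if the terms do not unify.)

Decompose node/2: op(1, 2) = op(1, 2),  op(B, 1) = op(A, 1).
Delete trivial equation op(1, 2) = op(1, 2).
Decompose op/2: B = A,  1 = 1.
Bind B := A; no other remaining equation mentions B.
Delete trivial equation 1 = 1.
Decompose op/2: node(A, 7) = node(node(node(c, nil), op(X, 2)), 7),  zero = zero.
Decompose node/2: A = node(node(c, nil), op(X, 2)),  7 = 7.
Bind A := node(node(c, nil), op(X, 2)); no other remaining equation mentions A. Substituting into the earlier binding gives B := node(node(c, nil), op(X, 2)).
Delete trivial equation 7 = 7.
Delete trivial equation zero = zero.
Decompose op/2: node(nil, 7) = node(X, 7),  node(c, nil) = node(c, nil).
Decompose node/2: nil = X,  7 = 7.
Bind X := nil; no other remaining equation mentions X. Substituting into the earlier bindings gives B := node(node(c, nil), op(nil, 2)), A := node(node(c, nil), op(nil, 2)).
Delete trivial equation 7 = 7.
Delete trivial equation node(c, nil) = node(c, nil).
MGU = { B := node(node(c, nil), op(nil, 2)), A := node(node(c, nil), op(nil, 2)), X := nil }, so B := node(node(c, nil), op(nil, 2)).

node(node(c, nil), op(nil, 2))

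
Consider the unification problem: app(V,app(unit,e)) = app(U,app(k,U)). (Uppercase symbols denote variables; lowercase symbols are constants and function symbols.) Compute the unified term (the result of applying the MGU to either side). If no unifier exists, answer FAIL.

FAIL

Decompose app/2: V = U,  app(unit,e) = app(k,U).
Bind V := U; no other remaining equation mentions V.
Decompose app/2: unit = k,  e = U.
Clash: constants unit and k differ; no unifier exists.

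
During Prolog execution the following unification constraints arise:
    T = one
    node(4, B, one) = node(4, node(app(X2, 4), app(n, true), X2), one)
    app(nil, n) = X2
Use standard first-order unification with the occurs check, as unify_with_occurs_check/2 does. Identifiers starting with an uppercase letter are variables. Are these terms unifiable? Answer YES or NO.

Bind T := one; no other remaining equation mentions T.
Decompose node/3: 4 = 4,  B = node(app(X2, 4), app(n, true), X2),  one = one.
Delete trivial equation 4 = 4.
Bind B := node(app(X2, 4), app(n, true), X2); no other remaining equation mentions B.
Delete trivial equation one = one.
Bind X2 := app(nil, n). Substituting into the earlier binding gives B := node(app(app(nil, n), 4), app(n, true), app(nil, n)).
No equations remain and no clash or occurs-check failure arose, so a unifier exists.

YES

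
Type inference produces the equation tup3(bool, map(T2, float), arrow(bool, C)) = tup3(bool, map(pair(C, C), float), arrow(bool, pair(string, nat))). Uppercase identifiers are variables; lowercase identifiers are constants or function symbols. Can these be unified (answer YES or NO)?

Decompose tup3/3: bool = bool,  map(T2, float) = map(pair(C, C), float),  arrow(bool, C) = arrow(bool, pair(string, nat)).
Delete trivial equation bool = bool.
Decompose map/2: T2 = pair(C, C),  float = float.
Bind T2 := pair(C, C); no other remaining equation mentions T2.
Delete trivial equation float = float.
Decompose arrow/2: bool = bool,  C = pair(string, nat).
Delete trivial equation bool = bool.
Bind C := pair(string, nat). Substituting into the earlier binding gives T2 := pair(pair(string, nat), pair(string, nat)).
No equations remain and no clash or occurs-check failure arose, so a unifier exists.

YES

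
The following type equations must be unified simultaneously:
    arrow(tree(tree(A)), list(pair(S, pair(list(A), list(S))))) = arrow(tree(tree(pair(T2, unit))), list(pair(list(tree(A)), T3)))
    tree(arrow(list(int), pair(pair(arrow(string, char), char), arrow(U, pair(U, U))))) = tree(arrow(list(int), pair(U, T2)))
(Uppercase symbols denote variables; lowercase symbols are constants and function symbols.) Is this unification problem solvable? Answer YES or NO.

Decompose arrow/2: tree(tree(A)) = tree(tree(pair(T2, unit))),  list(pair(S, pair(list(A), list(S)))) = list(pair(list(tree(A)), T3)).
Decompose tree/1: tree(A) = tree(pair(T2, unit)).
Decompose tree/1: A = pair(T2, unit).
Bind A := pair(T2, unit); substituting into the one remaining equation that mentions A gives: list(pair(S, pair(list(pair(T2, unit)), list(S)))) = list(pair(list(tree(pair(T2, unit))), T3)).
Decompose list/1: pair(S, pair(list(pair(T2, unit)), list(S))) = pair(list(tree(pair(T2, unit))), T3).
Decompose pair/2: S = list(tree(pair(T2, unit))),  pair(list(pair(T2, unit)), list(S)) = T3.
Bind S := list(tree(pair(T2, unit))); substituting into the one remaining equation that mentions S gives: pair(list(pair(T2, unit)), list(list(tree(pair(T2, unit))))) = T3.
Bind T3 := pair(list(pair(T2, unit)), list(list(tree(pair(T2, unit))))); no other remaining equation mentions T3.
Decompose tree/1: arrow(list(int), pair(pair(arrow(string, char), char), arrow(U, pair(U, U)))) = arrow(list(int), pair(U, T2)).
Decompose arrow/2: list(int) = list(int),  pair(pair(arrow(string, char), char), arrow(U, pair(U, U))) = pair(U, T2).
Delete trivial equation list(int) = list(int).
Decompose pair/2: pair(arrow(string, char), char) = U,  arrow(U, pair(U, U)) = T2.
Bind U := pair(arrow(string, char), char); substituting into the remaining equation gives: arrow(pair(arrow(string, char), char), pair(pair(arrow(string, char), char), pair(arrow(string, char), char))) = T2.
Bind T2 := arrow(pair(arrow(string, char), char), pair(pair(arrow(string, char), char), pair(arrow(string, char), char))). Substituting into the earlier bindings gives A := pair(arrow(pair(arrow(string, char), char), pair(pair(arrow(string, char), char), pair(arrow(string, char), char))), unit), S := list(tree(pair(arrow(pair(arrow(string, char), char), pair(pair(arrow(string, char), char), pair(arrow(string, char), char))), unit))), T3 := pair(list(pair(arrow(pair(arrow(string, char), char), pair(pair(arrow(string, char), char), pair(arrow(string, char), char))), unit)), list(list(tree(pair(arrow(pair(arrow(string, char), char), pair(pair(arrow(string, char), char), pair(arrow(string, char), char))), unit))))).
No equations remain and no clash or occurs-check failure arose, so a unifier exists.

YES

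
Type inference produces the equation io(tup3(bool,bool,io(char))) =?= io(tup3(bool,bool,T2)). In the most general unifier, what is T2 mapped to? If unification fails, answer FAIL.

Decompose io/1: tup3(bool,bool,io(char)) =?= tup3(bool,bool,T2).
Decompose tup3/3: bool =?= bool,  bool =?= bool,  io(char) =?= T2.
Delete trivial equation bool =?= bool.
Delete trivial equation bool =?= bool.
Bind T2 := io(char).
MGU = { T2 ↦ io(char) }, so T2 ↦ io(char).

io(char)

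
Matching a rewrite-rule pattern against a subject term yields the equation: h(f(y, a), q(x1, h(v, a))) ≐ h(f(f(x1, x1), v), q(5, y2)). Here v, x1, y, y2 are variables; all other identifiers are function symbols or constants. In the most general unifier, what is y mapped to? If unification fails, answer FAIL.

f(5, 5)

Decompose h/2: f(y, a) ≐ f(f(x1, x1), v),  q(x1, h(v, a)) ≐ q(5, y2).
Decompose f/2: y ≐ f(x1, x1),  a ≐ v.
Bind y := f(x1, x1); no other remaining equation mentions y.
Bind v := a; substituting into the remaining equation gives: q(x1, h(a, a)) ≐ q(5, y2).
Decompose q/2: x1 ≐ 5,  h(a, a) ≐ y2.
Bind x1 := 5; no other remaining equation mentions x1. Substituting into the earlier binding gives y := f(5, 5).
Bind y2 := h(a, a).
MGU = { y ↦ f(5, 5), v ↦ a, x1 ↦ 5, y2 ↦ h(a, a) }, so y ↦ f(5, 5).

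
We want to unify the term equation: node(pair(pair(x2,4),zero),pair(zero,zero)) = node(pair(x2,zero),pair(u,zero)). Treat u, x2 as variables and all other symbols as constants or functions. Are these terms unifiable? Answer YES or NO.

NO

Decompose node/2: pair(pair(x2,4),zero) = pair(x2,zero),  pair(zero,zero) = pair(u,zero).
Decompose pair/2: pair(x2,4) = x2,  zero = zero.
Occurs check fails: x2 occurs in pair(x2,4); the equation x2 = pair(x2,4) has no finite solution.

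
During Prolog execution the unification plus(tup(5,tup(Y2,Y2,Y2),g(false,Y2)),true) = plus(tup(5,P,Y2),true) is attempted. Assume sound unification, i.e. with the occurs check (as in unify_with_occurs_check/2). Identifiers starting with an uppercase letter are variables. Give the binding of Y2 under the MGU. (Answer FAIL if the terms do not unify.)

FAIL

Decompose plus/2: tup(5,tup(Y2,Y2,Y2),g(false,Y2)) = tup(5,P,Y2),  true = true.
Decompose tup/3: 5 = 5,  tup(Y2,Y2,Y2) = P,  g(false,Y2) = Y2.
Delete trivial equation 5 = 5.
Bind P := tup(Y2,Y2,Y2); no other remaining equation mentions P.
Occurs check fails: Y2 occurs in g(false,Y2); the equation Y2 = g(false,Y2) has no finite solution.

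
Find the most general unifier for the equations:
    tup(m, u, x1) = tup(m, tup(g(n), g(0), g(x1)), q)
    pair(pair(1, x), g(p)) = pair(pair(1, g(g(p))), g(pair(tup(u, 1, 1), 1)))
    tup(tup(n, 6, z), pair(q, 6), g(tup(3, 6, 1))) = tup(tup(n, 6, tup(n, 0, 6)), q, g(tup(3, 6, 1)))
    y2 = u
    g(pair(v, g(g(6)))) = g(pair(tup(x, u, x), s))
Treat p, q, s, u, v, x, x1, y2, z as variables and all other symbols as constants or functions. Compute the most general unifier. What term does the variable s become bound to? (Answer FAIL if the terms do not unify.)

FAIL

Decompose tup/3: m = m,  u = tup(g(n), g(0), g(x1)),  x1 = q.
Delete trivial equation m = m.
Bind u := tup(g(n), g(0), g(x1)); substituting into the 3 remaining equations that mention u gives: pair(pair(1, x), g(p)) = pair(pair(1, g(g(p))), g(pair(tup(tup(g(n), g(0), g(x1)), 1, 1), 1))),  y2 = tup(g(n), g(0), g(x1)),  g(pair(v, g(g(6)))) = g(pair(tup(x, tup(g(n), g(0), g(x1)), x), s)).
Bind x1 := q; substituting into the 3 remaining equations that mention x1 gives: pair(pair(1, x), g(p)) = pair(pair(1, g(g(p))), g(pair(tup(tup(g(n), g(0), g(q)), 1, 1), 1))),  y2 = tup(g(n), g(0), g(q)),  g(pair(v, g(g(6)))) = g(pair(tup(x, tup(g(n), g(0), g(q)), x), s)). Substituting into the earlier binding gives u := tup(g(n), g(0), g(q)).
Decompose pair/2: pair(1, x) = pair(1, g(g(p))),  g(p) = g(pair(tup(tup(g(n), g(0), g(q)), 1, 1), 1)).
Decompose pair/2: 1 = 1,  x = g(g(p)).
Delete trivial equation 1 = 1.
Bind x := g(g(p)); substituting into the one remaining equation that mentions x gives: g(pair(v, g(g(6)))) = g(pair(tup(g(g(p)), tup(g(n), g(0), g(q)), g(g(p))), s)).
Decompose g/1: p = pair(tup(tup(g(n), g(0), g(q)), 1, 1), 1).
Bind p := pair(tup(tup(g(n), g(0), g(q)), 1, 1), 1); substituting into the one remaining equation that mentions p gives: g(pair(v, g(g(6)))) = g(pair(tup(g(g(pair(tup(tup(g(n), g(0), g(q)), 1, 1), 1))), tup(g(n), g(0), g(q)), g(g(pair(tup(tup(g(n), g(0), g(q)), 1, 1), 1)))), s)). Substituting into the earlier binding gives x := g(g(pair(tup(tup(g(n), g(0), g(q)), 1, 1), 1))).
Decompose tup/3: tup(n, 6, z) = tup(n, 6, tup(n, 0, 6)),  pair(q, 6) = q,  g(tup(3, 6, 1)) = g(tup(3, 6, 1)).
Decompose tup/3: n = n,  6 = 6,  z = tup(n, 0, 6).
Delete trivial equation n = n.
Delete trivial equation 6 = 6.
Bind z := tup(n, 0, 6); no other remaining equation mentions z.
Occurs check fails: q occurs in pair(q, 6); the equation q = pair(q, 6) has no finite solution.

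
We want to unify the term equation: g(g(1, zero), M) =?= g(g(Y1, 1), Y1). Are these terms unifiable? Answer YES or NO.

NO

Decompose g/2: g(1, zero) =?= g(Y1, 1),  M =?= Y1.
Decompose g/2: 1 =?= Y1,  zero =?= 1.
Bind Y1 := 1; substituting into the one remaining equation that mentions Y1 gives: M =?= 1.
Clash: constants zero and 1 differ; no unifier exists.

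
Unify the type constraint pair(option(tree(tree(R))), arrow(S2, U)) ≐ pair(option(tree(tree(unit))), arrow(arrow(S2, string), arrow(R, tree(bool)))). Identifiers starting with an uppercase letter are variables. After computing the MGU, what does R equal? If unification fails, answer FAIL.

FAIL

Decompose pair/2: option(tree(tree(R))) ≐ option(tree(tree(unit))),  arrow(S2, U) ≐ arrow(arrow(S2, string), arrow(R, tree(bool))).
Decompose option/1: tree(tree(R)) ≐ tree(tree(unit)).
Decompose tree/1: tree(R) ≐ tree(unit).
Decompose tree/1: R ≐ unit.
Bind R := unit; substituting into the remaining equation gives: arrow(S2, U) ≐ arrow(arrow(S2, string), arrow(unit, tree(bool))).
Decompose arrow/2: S2 ≐ arrow(S2, string),  U ≐ arrow(unit, tree(bool)).
Occurs check fails: S2 occurs in arrow(S2, string); the equation S2 ≐ arrow(S2, string) has no finite solution.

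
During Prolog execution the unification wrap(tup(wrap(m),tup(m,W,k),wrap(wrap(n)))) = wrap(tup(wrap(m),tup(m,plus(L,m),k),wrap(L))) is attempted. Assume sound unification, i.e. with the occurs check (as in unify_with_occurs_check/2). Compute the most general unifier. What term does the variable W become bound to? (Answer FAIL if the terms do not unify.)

Decompose wrap/1: tup(wrap(m),tup(m,W,k),wrap(wrap(n))) = tup(wrap(m),tup(m,plus(L,m),k),wrap(L)).
Decompose tup/3: wrap(m) = wrap(m),  tup(m,W,k) = tup(m,plus(L,m),k),  wrap(wrap(n)) = wrap(L).
Delete trivial equation wrap(m) = wrap(m).
Decompose tup/3: m = m,  W = plus(L,m),  k = k.
Delete trivial equation m = m.
Bind W := plus(L,m); no other remaining equation mentions W.
Delete trivial equation k = k.
Decompose wrap/1: wrap(n) = L.
Bind L := wrap(n). Substituting into the earlier binding gives W := plus(wrap(n),m).
MGU = { W ↦ plus(wrap(n),m), L ↦ wrap(n) }, so W ↦ plus(wrap(n),m).

plus(wrap(n),m)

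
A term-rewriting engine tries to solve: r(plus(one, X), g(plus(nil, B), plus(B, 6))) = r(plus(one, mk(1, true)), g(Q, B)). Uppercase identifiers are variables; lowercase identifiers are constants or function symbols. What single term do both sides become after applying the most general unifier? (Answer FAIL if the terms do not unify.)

Decompose r/2: plus(one, X) = plus(one, mk(1, true)),  g(plus(nil, B), plus(B, 6)) = g(Q, B).
Decompose plus/2: one = one,  X = mk(1, true).
Delete trivial equation one = one.
Bind X := mk(1, true); no other remaining equation mentions X.
Decompose g/2: plus(nil, B) = Q,  plus(B, 6) = B.
Bind Q := plus(nil, B); no other remaining equation mentions Q.
Occurs check fails: B occurs in plus(B, 6); the equation B = plus(B, 6) has no finite solution.

FAIL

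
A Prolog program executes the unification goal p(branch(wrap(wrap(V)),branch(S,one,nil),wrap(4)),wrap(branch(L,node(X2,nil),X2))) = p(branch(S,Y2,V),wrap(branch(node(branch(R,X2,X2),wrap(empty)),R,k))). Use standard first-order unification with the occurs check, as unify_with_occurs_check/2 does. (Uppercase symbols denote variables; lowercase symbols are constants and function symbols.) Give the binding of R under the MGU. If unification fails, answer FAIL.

Decompose p/2: branch(wrap(wrap(V)),branch(S,one,nil),wrap(4)) = branch(S,Y2,V),  wrap(branch(L,node(X2,nil),X2)) = wrap(branch(node(branch(R,X2,X2),wrap(empty)),R,k)).
Decompose branch/3: wrap(wrap(V)) = S,  branch(S,one,nil) = Y2,  wrap(4) = V.
Bind S := wrap(wrap(V)); substituting into the one remaining equation that mentions S gives: branch(wrap(wrap(V)),one,nil) = Y2.
Bind Y2 := branch(wrap(wrap(V)),one,nil); no other remaining equation mentions Y2.
Bind V := wrap(4); no other remaining equation mentions V. Substituting into the earlier bindings gives S := wrap(wrap(wrap(4))), Y2 := branch(wrap(wrap(wrap(4))),one,nil).
Decompose wrap/1: branch(L,node(X2,nil),X2) = branch(node(branch(R,X2,X2),wrap(empty)),R,k).
Decompose branch/3: L = node(branch(R,X2,X2),wrap(empty)),  node(X2,nil) = R,  X2 = k.
Bind L := node(branch(R,X2,X2),wrap(empty)); no other remaining equation mentions L.
Bind R := node(X2,nil); no other remaining equation mentions R. Substituting into the earlier binding gives L := node(branch(node(X2,nil),X2,X2),wrap(empty)).
Bind X2 := k. Substituting into the earlier bindings gives L := node(branch(node(k,nil),k,k),wrap(empty)), R := node(k,nil).
MGU = { S = wrap(wrap(wrap(4))), Y2 = branch(wrap(wrap(wrap(4))),one,nil), V = wrap(4), L = node(branch(node(k,nil),k,k),wrap(empty)), R = node(k,nil), X2 = k }, so R = node(k,nil).

node(k,nil)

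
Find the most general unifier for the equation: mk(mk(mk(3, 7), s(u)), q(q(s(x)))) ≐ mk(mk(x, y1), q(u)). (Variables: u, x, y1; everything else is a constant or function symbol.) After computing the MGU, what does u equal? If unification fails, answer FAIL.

q(s(mk(3, 7)))

Decompose mk/2: mk(mk(3, 7), s(u)) ≐ mk(x, y1),  q(q(s(x))) ≐ q(u).
Decompose mk/2: mk(3, 7) ≐ x,  s(u) ≐ y1.
Bind x := mk(3, 7); substituting into the one remaining equation that mentions x gives: q(q(s(mk(3, 7)))) ≐ q(u).
Bind y1 := s(u); no other remaining equation mentions y1.
Decompose q/1: q(s(mk(3, 7))) ≐ u.
Bind u := q(s(mk(3, 7))). Substituting into the earlier binding gives y1 := s(q(s(mk(3, 7)))).
MGU = { x ↦ mk(3, 7), y1 ↦ s(q(s(mk(3, 7)))), u ↦ q(s(mk(3, 7))) }, so u ↦ q(s(mk(3, 7))).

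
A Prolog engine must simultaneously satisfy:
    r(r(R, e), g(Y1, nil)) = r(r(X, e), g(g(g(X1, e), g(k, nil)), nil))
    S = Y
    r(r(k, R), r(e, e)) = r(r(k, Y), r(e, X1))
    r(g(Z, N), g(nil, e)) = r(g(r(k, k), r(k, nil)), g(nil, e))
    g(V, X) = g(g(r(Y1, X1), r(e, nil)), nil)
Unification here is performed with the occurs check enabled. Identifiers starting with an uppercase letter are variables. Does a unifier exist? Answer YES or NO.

Decompose r/2: r(R, e) = r(X, e),  g(Y1, nil) = g(g(g(X1, e), g(k, nil)), nil).
Decompose r/2: R = X,  e = e.
Bind R := X; substituting into the one remaining equation that mentions R gives: r(r(k, X), r(e, e)) = r(r(k, Y), r(e, X1)).
Delete trivial equation e = e.
Decompose g/2: Y1 = g(g(X1, e), g(k, nil)),  nil = nil.
Bind Y1 := g(g(X1, e), g(k, nil)); substituting into the one remaining equation that mentions Y1 gives: g(V, X) = g(g(r(g(g(X1, e), g(k, nil)), X1), r(e, nil)), nil).
Delete trivial equation nil = nil.
Bind S := Y; no other remaining equation mentions S.
Decompose r/2: r(k, X) = r(k, Y),  r(e, e) = r(e, X1).
Decompose r/2: k = k,  X = Y.
Delete trivial equation k = k.
Bind X := Y; substituting into the one remaining equation that mentions X gives: g(V, Y) = g(g(r(g(g(X1, e), g(k, nil)), X1), r(e, nil)), nil). Substituting into the earlier binding gives R := Y.
Decompose r/2: e = e,  e = X1.
Delete trivial equation e = e.
Bind X1 := e; substituting into the one remaining equation that mentions X1 gives: g(V, Y) = g(g(r(g(g(e, e), g(k, nil)), e), r(e, nil)), nil). Substituting into the earlier binding gives Y1 := g(g(e, e), g(k, nil)).
Decompose r/2: g(Z, N) = g(r(k, k), r(k, nil)),  g(nil, e) = g(nil, e).
Decompose g/2: Z = r(k, k),  N = r(k, nil).
Bind Z := r(k, k); no other remaining equation mentions Z.
Bind N := r(k, nil); no other remaining equation mentions N.
Delete trivial equation g(nil, e) = g(nil, e).
Decompose g/2: V = g(r(g(g(e, e), g(k, nil)), e), r(e, nil)),  Y = nil.
Bind V := g(r(g(g(e, e), g(k, nil)), e), r(e, nil)); no other remaining equation mentions V.
Bind Y := nil. Substituting into the earlier bindings gives R := nil, S := nil, X := nil.
No equations remain and no clash or occurs-check failure arose, so a unifier exists.

YES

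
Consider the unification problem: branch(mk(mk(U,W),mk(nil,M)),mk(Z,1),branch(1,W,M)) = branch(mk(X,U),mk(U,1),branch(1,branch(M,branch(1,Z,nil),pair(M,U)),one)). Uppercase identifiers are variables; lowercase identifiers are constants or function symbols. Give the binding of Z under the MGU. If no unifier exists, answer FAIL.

Decompose branch/3: mk(mk(U,W),mk(nil,M)) = mk(X,U),  mk(Z,1) = mk(U,1),  branch(1,W,M) = branch(1,branch(M,branch(1,Z,nil),pair(M,U)),one).
Decompose mk/2: mk(U,W) = X,  mk(nil,M) = U.
Bind X := mk(U,W); no other remaining equation mentions X.
Bind U := mk(nil,M); substituting into the remaining equations gives: mk(Z,1) = mk(mk(nil,M),1),  branch(1,W,M) = branch(1,branch(M,branch(1,Z,nil),pair(M,mk(nil,M))),one). Substituting into the earlier binding gives X := mk(mk(nil,M),W).
Decompose mk/2: Z = mk(nil,M),  1 = 1.
Bind Z := mk(nil,M); substituting into the one remaining equation that mentions Z gives: branch(1,W,M) = branch(1,branch(M,branch(1,mk(nil,M),nil),pair(M,mk(nil,M))),one).
Delete trivial equation 1 = 1.
Decompose branch/3: 1 = 1,  W = branch(M,branch(1,mk(nil,M),nil),pair(M,mk(nil,M))),  M = one.
Delete trivial equation 1 = 1.
Bind W := branch(M,branch(1,mk(nil,M),nil),pair(M,mk(nil,M))); no other remaining equation mentions W. Substituting into the earlier binding gives X := mk(mk(nil,M),branch(M,branch(1,mk(nil,M),nil),pair(M,mk(nil,M)))).
Bind M := one. Substituting into the earlier bindings gives X := mk(mk(nil,one),branch(one,branch(1,mk(nil,one),nil),pair(one,mk(nil,one)))), U := mk(nil,one), Z := mk(nil,one), W := branch(one,branch(1,mk(nil,one),nil),pair(one,mk(nil,one))).
MGU = { X -> mk(mk(nil,one),branch(one,branch(1,mk(nil,one),nil),pair(one,mk(nil,one)))), U -> mk(nil,one), Z -> mk(nil,one), W -> branch(one,branch(1,mk(nil,one),nil),pair(one,mk(nil,one))), M -> one }, so Z -> mk(nil,one).

mk(nil,one)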